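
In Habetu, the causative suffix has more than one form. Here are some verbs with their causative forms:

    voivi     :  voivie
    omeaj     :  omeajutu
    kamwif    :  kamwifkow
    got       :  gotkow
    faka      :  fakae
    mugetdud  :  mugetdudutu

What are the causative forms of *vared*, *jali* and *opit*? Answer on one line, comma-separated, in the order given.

varedutu, jalie, opitkow

The pattern is voicing of the final sound: -kow when the stem ends in a voiceless consonant (*kamwif*, *got*); -utu when the stem ends in a voiced consonant (*omeaj*, *mugetdud*); -e when the stem ends in a vowel (*voivi*, *faka*).
*vared* — final sound /d/ (a voiced consonant) → -utu → *varedutu*.
*jali* — final sound /i/ (a vowel) → -e → *jalie*.
The final sound of *opit* is /t/, which is a voiceless consonant, so the suffix is -kow, giving *opitkow*.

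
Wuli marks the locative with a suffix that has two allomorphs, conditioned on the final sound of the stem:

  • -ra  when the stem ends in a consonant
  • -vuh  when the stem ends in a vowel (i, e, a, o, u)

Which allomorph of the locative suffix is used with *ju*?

*ju*: final sound = /u/, a vowel → -vuh.

-vuh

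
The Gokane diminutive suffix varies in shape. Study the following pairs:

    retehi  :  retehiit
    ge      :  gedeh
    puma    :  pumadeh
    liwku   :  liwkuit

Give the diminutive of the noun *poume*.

The pattern is height harmony: -it when the last vowel of the stem is a high vowel (*retehi*, *liwku*); -deh when the last vowel of the stem is a non-high vowel (*ge*, *puma*).
Since the last vowel of *poume* is /e/ (a non-high vowel), it takes -deh, giving *poumedeh*.

poumedeh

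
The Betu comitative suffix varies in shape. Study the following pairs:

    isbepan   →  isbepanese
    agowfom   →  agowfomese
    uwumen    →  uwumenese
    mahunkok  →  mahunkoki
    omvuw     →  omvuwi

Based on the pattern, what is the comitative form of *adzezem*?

adzezemese

Looking at the final consonant of each stem: -ese when the stem ends in a nasal (*isbepan*, *agowfom*, *uwumen*); -i when the stem ends in a non-nasal consonant (*mahunkok*, *omvuw*).
Since the final consonant of *adzezem* is /m/ (a nasal), it takes -ese, giving *adzezemese*.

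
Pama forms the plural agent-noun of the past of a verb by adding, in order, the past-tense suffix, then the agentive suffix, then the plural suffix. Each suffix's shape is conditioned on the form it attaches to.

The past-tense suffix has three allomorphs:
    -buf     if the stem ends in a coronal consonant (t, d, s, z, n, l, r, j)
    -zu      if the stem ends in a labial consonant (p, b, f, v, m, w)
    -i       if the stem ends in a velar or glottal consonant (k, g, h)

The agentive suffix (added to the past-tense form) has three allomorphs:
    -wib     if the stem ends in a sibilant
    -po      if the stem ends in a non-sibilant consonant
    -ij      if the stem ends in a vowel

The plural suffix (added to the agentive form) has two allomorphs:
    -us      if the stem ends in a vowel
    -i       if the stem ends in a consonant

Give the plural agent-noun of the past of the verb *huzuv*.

Since the final consonant of *huzuv* is /v/ (labial), it takes -zu, giving *huzuvzu*.
The final sound of the past-tense form *huzuvzu* is /u/, which is a vowel, so the agentive suffix is -ij, giving *huzuvzuij*.
The agentive form *huzuvzuij*: final sound = /j/, a consonant → -i → *huzuvzuiji*.

huzuvzuiji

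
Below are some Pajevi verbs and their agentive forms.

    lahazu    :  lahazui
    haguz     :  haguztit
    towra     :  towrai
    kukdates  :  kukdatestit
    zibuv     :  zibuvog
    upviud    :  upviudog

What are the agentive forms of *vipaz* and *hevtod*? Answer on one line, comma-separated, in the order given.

Looking at the final sound of each stem: -tit when the stem ends in a sibilant (*haguz*, *kukdates*); -og when the stem ends in a non-sibilant consonant (*zibuv*, *upviud*); -i when the stem ends in a vowel (*lahazu*, *towra*).
*vipaz* — final sound /z/ (a sibilant) → -tit → *vipaztit*.
The final sound of *hevtod* is /d/, which is a non-sibilant consonant, so the suffix is -og, giving *hevtodog*.

vipaztit, hevtodog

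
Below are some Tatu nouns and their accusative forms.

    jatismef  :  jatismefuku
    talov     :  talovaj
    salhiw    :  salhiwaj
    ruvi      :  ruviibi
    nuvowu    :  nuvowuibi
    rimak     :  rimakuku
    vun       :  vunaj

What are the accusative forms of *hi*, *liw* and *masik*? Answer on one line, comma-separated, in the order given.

hiibi, liwaj, masikuku

The alternation tracks the final sound of the stem — -uku when the stem ends in a voiceless consonant (*jatismef*, *rimak*); -aj when the stem ends in a voiced consonant (*talov*, *salhiw*, *vun*); -ibi when the stem ends in a vowel (*ruvi*, *nuvowu*).
Since the final sound of *hi* is /i/ (a vowel), it takes -ibi, giving *hiibi*.
*liw*: final sound = /w/, a voiced consonant → -aj → *liwaj*.
The final sound of *masik* is /k/, which is a voiceless consonant, so the suffix is -uku, giving *masikuku*.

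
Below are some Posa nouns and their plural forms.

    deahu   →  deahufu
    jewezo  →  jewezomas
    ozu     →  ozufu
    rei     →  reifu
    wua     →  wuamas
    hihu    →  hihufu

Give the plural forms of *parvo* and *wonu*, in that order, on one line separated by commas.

parvomas, wonufu

Looking at the last vowel of each stem: -fu when the last vowel of the stem is a high vowel (*deahu*, *ozu*, *rei*, *hihu*); -mas when the last vowel of the stem is a non-high vowel (*jewezo*, *wua*).
*parvo* — last vowel /o/ (a non-high vowel) → -mas → *parvomas*.
*wonu* — last vowel /u/ (a high vowel) → -fu → *wonufu*.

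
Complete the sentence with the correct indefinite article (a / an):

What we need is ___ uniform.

The indefinite article is chosen by the initial *sound* of the following word, not its spelling.
*uniform* begins with the sound /juː/ (u pronounced /juː/) — a consonant sound.
So the article is *a*: What we need is a uniform.

a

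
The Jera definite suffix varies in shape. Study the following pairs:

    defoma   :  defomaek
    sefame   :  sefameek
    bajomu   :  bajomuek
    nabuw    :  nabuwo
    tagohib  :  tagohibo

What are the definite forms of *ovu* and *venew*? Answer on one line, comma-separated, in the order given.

ovuek, venewo

The pattern is consonant vs. vowel: -o when the stem ends in a consonant (*nabuw*, *tagohib*); -ek when the stem ends in a vowel (*defoma*, *sefame*, *bajomu*).
*ovu*: final sound = /u/, a vowel → -ek → *ovuek*.
Since the final sound of *venew* is /w/ (a consonant), it takes -o, giving *venewo*.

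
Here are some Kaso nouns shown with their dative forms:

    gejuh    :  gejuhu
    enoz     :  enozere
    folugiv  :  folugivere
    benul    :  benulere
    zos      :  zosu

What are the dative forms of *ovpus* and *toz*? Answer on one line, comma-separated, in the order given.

ovpusu, tozere

The suffix is conditioned by the final consonant: -u when the stem ends in a voiceless consonant (*gejuh*, *zos*); -ere when the stem ends in a voiced consonant (*enoz*, *folugiv*, *benul*).
Since the final consonant of *ovpus* is /s/ (voiceless), it takes -u, giving *ovpusu*.
*toz* — final consonant /z/ (voiced) → -ere → *tozere*.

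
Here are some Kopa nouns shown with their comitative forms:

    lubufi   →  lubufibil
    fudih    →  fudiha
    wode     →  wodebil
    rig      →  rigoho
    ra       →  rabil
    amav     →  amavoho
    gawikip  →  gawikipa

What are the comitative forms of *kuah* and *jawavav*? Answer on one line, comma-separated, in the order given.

kuaha, jawavavoho

The suffix is conditioned by the final sound: -a when the stem ends in a voiceless consonant (*fudih*, *gawikip*); -oho when the stem ends in a voiced consonant (*rig*, *amav*); -bil when the stem ends in a vowel (*lubufi*, *wode*, *ra*).
The final sound of *kuah* is /h/, which is a voiceless consonant, so the suffix is -a, giving *kuaha*.
The final sound of *jawavav* is /v/, which is a voiced consonant, so the suffix is -oho, giving *jawavavoho*.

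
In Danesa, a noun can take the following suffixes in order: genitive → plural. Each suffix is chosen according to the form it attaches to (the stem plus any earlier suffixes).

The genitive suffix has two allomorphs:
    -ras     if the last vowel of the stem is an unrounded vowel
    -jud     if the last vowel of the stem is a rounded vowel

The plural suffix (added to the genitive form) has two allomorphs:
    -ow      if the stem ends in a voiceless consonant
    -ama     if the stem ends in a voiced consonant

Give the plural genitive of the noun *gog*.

gogjudama

*gog* — last vowel /o/ (a rounded vowel) → -jud → *gogjud*.
The genitive form *gogjud* — final consonant /d/ (voiced) → -ama → *gogjudama*.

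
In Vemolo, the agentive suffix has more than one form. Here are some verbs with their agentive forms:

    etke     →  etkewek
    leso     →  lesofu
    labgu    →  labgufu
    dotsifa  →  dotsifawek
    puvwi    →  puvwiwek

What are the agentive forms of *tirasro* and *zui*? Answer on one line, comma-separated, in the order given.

tirasrofu, zuiwek

The pattern is rounding harmony: -fu when the last vowel of the stem is a rounded vowel (*leso*, *labgu*); -wek when the last vowel of the stem is an unrounded vowel (*etke*, *dotsifa*, *puvwi*).
*tirasro*: last vowel = /o/, a rounded vowel → -fu → *tirasrofu*.
*zui* — last vowel /i/ (an unrounded vowel) → -wek → *zuiwek*.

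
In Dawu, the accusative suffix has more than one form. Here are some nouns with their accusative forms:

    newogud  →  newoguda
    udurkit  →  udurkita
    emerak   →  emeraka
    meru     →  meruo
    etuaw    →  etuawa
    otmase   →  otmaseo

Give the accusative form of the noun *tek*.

teka

Looking at the final sound of each stem: -a when the stem ends in a consonant (*newogud*, *udurkit*, *emerak*, *etuaw*); -o when the stem ends in a vowel (*meru*, *otmase*).
*tek* — final sound /k/ (a consonant) → -a → *teka*.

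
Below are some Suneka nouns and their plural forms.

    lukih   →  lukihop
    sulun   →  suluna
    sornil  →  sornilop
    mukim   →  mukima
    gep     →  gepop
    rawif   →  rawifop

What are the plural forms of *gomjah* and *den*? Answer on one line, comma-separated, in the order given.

The suffix is conditioned by the final consonant: -a when the stem ends in a nasal (*sulun*, *mukim*); -op when the stem ends in a non-nasal consonant (*lukih*, *sornil*, *gep*, *rawif*).
*gomjah* — final consonant /h/ (non-nasal) → -op → *gomjahop*.
The final consonant of *den* is /n/, which is a nasal, so the suffix is -a, giving *dena*.

gomjahop, dena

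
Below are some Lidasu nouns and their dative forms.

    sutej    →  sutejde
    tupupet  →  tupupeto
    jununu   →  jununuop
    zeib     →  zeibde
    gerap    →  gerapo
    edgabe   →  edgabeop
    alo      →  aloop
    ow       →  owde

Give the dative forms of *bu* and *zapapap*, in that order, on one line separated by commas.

The suffix is conditioned by the final sound: -o when the stem ends in a voiceless consonant (*tupupet*, *gerap*); -de when the stem ends in a voiced consonant (*sutej*, *zeib*, *ow*); -op when the stem ends in a vowel (*jununu*, *edgabe*, *alo*).
*bu*: final sound = /u/, a vowel → -op → *buop*.
*zapapap*: final sound = /p/, a voiceless consonant → -o → *zapapapo*.

buop, zapapapo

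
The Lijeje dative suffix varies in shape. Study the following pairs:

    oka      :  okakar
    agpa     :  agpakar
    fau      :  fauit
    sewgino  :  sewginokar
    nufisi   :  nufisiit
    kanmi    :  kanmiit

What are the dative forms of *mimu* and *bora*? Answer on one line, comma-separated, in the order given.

mimuit, borakar

The alternation tracks the last vowel of the stem — -it when the last vowel of the stem is a high vowel (*fau*, *nufisi*, *kanmi*); -kar when the last vowel of the stem is a non-high vowel (*oka*, *agpa*, *sewgino*).
*mimu* — last vowel /u/ (a high vowel) → -it → *mimuit*.
*bora* — last vowel /a/ (a non-high vowel) → -kar → *borakar*.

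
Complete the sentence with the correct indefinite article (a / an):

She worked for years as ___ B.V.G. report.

The indefinite article is chosen by the initial *sound* of the following word, not its spelling.
The initialism *B.V.G.* is read letter by letter; the first letter, B, is pronounced /biː/, which begins with a consonant sound.
So the article is *a*: She worked for years as a B.V.G. report.

a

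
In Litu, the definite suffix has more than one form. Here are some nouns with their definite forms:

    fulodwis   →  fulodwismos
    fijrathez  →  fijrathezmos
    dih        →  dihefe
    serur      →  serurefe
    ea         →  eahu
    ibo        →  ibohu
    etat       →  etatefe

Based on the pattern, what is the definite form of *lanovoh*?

The suffix is conditioned by the final sound: -mos when the stem ends in a sibilant (*fulodwis*, *fijrathez*); -efe when the stem ends in a non-sibilant consonant (*dih*, *serur*, *etat*); -hu when the stem ends in a vowel (*ea*, *ibo*).
Since the final sound of *lanovoh* is /h/ (a non-sibilant consonant), it takes -efe, giving *lanovohefe*.

lanovohefe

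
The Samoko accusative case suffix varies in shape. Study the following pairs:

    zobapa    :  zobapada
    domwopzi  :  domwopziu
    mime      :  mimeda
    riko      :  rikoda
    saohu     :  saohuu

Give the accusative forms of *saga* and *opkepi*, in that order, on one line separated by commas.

sagada, opkepiu

The alternation tracks the last vowel of the stem — -u when the last vowel of the stem is a high vowel (*domwopzi*, *saohu*); -da when the last vowel of the stem is a non-high vowel (*zobapa*, *mime*, *riko*).
*saga* — last vowel /a/ (a non-high vowel) → -da → *sagada*.
*opkepi* — last vowel /i/ (a high vowel) → -u → *opkepiu*.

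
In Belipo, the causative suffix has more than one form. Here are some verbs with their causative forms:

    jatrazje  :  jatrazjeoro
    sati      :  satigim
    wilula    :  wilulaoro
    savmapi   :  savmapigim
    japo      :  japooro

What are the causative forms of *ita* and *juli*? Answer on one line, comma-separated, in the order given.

The suffix is conditioned by the last vowel: -gim when the last vowel of the stem is a high vowel (*sati*, *savmapi*); -oro when the last vowel of the stem is a non-high vowel (*jatrazje*, *wilula*, *japo*).
The last vowel of *ita* is /a/, which is a non-high vowel, so the suffix is -oro, giving *itaoro*.
*juli* — last vowel /i/ (a high vowel) → -gim → *juligim*.

itaoro, juligim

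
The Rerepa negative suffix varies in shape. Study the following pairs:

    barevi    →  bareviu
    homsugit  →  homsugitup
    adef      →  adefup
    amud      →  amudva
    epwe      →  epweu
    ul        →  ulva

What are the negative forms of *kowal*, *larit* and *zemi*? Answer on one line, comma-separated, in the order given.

kowalva, laritup, zemiu

Looking at the final sound of each stem: -up when the stem ends in a voiceless consonant (*homsugit*, *adef*); -va when the stem ends in a voiced consonant (*amud*, *ul*); -u when the stem ends in a vowel (*barevi*, *epwe*).
*kowal*: final sound = /l/, a voiced consonant → -va → *kowalva*.
The final sound of *larit* is /t/, which is a voiceless consonant, so the suffix is -up, giving *laritup*.
*zemi* — final sound /i/ (a vowel) → -u → *zemiu*.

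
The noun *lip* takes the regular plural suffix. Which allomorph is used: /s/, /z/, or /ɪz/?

The stem *lip* ends in a voiceless non-sibilant consonant.
The plural suffix surfaces as /ɪz/ after sibilants, /s/ after other voiceless consonants, and /z/ after other voiced sounds.
So the plural -s on *lip* is pronounced /s/.

/s/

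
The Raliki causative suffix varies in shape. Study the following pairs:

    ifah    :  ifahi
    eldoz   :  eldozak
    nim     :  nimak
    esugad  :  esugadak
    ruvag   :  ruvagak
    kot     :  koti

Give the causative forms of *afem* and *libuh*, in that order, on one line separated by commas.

afemak, libuhi

The pattern is voicing of the final consonant: -i when the stem ends in a voiceless consonant (*ifah*, *kot*); -ak when the stem ends in a voiced consonant (*eldoz*, *nim*, *esugad*, *ruvag*).
*afem* — final consonant /m/ (voiced) → -ak → *afemak*.
The final consonant of *libuh* is /h/, which is voiceless, so the suffix is -i, giving *libuhi*.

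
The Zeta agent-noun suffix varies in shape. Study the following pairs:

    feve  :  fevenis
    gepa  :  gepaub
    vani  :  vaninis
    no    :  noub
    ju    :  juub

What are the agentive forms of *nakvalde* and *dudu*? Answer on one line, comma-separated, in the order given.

nakvaldenis, duduub

The suffix is conditioned by the last vowel: -nis when the last vowel of the stem is a front vowel (*feve*, *vani*); -ub when the last vowel of the stem is a back vowel (*gepa*, *no*, *ju*).
*nakvalde*: last vowel = /e/, a front vowel → -nis → *nakvaldenis*.
*dudu*: last vowel = /u/, a back vowel → -ub → *duduub*.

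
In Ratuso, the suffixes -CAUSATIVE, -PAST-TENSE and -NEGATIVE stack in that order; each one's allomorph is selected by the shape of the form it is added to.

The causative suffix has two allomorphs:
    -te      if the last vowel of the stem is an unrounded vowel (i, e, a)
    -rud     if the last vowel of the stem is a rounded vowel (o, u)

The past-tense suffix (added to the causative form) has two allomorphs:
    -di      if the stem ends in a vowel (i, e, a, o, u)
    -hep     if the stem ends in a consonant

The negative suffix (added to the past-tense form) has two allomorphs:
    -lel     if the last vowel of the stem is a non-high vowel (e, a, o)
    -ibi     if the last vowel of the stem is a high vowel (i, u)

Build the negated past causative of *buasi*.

The last vowel of *buasi* is /i/, which is an unrounded vowel, so the causative suffix is -te, giving *buasite*.
The final sound of the causative form *buasite* is /e/, which is a vowel, so the past-tense suffix is -di, giving *buasitedi*.
The past-tense form *buasitedi*: last vowel = /i/, a high vowel → -ibi → *buasitediibi*.

buasitediibi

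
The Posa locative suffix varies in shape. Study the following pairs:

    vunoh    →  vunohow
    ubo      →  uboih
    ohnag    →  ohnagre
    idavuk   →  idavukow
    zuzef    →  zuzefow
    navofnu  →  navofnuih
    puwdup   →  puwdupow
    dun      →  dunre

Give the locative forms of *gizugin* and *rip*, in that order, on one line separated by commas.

gizuginre, ripow

Looking at the final sound of each stem: -ow when the stem ends in a voiceless consonant (*vunoh*, *idavuk*, *zuzef*, *puwdup*); -re when the stem ends in a voiced consonant (*ohnag*, *dun*); -ih when the stem ends in a vowel (*ubo*, *navofnu*).
Since the final sound of *gizugin* is /n/ (a voiced consonant), it takes -re, giving *gizuginre*.
*rip* — final sound /p/ (a voiceless consonant) → -ow → *ripow*.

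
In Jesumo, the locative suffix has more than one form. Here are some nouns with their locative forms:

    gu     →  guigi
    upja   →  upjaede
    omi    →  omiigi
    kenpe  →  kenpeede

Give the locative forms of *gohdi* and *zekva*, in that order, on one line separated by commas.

The alternation tracks the last vowel of the stem — -igi when the last vowel of the stem is a high vowel (*gu*, *omi*); -ede when the last vowel of the stem is a non-high vowel (*upja*, *kenpe*).
Since the last vowel of *gohdi* is /i/ (a high vowel), it takes -igi, giving *gohdiigi*.
*zekva* — last vowel /a/ (a non-high vowel) → -ede → *zekvaede*.

gohdiigi, zekvaede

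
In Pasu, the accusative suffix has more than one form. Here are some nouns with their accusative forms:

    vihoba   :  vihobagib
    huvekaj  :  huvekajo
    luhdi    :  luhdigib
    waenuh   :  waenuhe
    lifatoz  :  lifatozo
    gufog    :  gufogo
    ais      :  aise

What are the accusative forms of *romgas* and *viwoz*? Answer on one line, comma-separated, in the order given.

romgase, viwozo

The suffix is conditioned by the final sound: -e when the stem ends in a voiceless consonant (*waenuh*, *ais*); -o when the stem ends in a voiced consonant (*huvekaj*, *lifatoz*, *gufog*); -gib when the stem ends in a vowel (*vihoba*, *luhdi*).
Since the final sound of *romgas* is /s/ (a voiceless consonant), it takes -e, giving *romgase*.
The final sound of *viwoz* is /z/, which is a voiced consonant, so the suffix is -o, giving *viwozo*.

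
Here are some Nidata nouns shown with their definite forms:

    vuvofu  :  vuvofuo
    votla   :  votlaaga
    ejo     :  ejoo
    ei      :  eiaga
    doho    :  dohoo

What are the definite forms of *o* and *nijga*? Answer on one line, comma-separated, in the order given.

Looking at the last vowel of each stem: -o when the last vowel of the stem is a rounded vowel (*vuvofu*, *ejo*, *doho*); -aga when the last vowel of the stem is an unrounded vowel (*votla*, *ei*).
*o* — last vowel /o/ (a rounded vowel) → -o → *oo*.
The last vowel of *nijga* is /a/, which is an unrounded vowel, so the suffix is -aga, giving *nijgaaga*.

oo, nijgaaga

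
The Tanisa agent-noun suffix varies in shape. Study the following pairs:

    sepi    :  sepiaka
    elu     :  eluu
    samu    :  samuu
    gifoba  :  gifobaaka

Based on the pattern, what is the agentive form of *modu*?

The alternation tracks the last vowel of the stem — -u when the last vowel of the stem is a rounded vowel (*elu*, *samu*); -aka when the last vowel of the stem is an unrounded vowel (*sepi*, *gifoba*).
Since the last vowel of *modu* is /u/ (a rounded vowel), it takes -u, giving *moduu*.

moduu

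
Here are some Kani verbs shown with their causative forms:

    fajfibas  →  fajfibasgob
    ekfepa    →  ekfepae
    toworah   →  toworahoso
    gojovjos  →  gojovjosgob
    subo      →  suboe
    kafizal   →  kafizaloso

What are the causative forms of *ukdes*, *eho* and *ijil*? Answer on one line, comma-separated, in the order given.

ukdesgob, ehoe, ijiloso

The pattern is sibilance of the final sound: -gob when the stem ends in a sibilant (*fajfibas*, *gojovjos*); -oso when the stem ends in a non-sibilant consonant (*toworah*, *kafizal*); -e when the stem ends in a vowel (*ekfepa*, *subo*).
*ukdes* — final sound /s/ (a sibilant) → -gob → *ukdesgob*.
Since the final sound of *eho* is /o/ (a vowel), it takes -e, giving *ehoe*.
*ijil*: final sound = /l/, a non-sibilant consonant → -oso → *ijiloso*.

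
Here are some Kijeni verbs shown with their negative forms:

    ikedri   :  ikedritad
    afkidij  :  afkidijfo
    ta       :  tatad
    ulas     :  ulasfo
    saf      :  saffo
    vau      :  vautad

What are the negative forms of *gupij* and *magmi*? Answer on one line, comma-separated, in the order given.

The pattern is consonant vs. vowel: -fo when the stem ends in a consonant (*afkidij*, *ulas*, *saf*); -tad when the stem ends in a vowel (*ikedri*, *ta*, *vau*).
*gupij*: final sound = /j/, a consonant → -fo → *gupijfo*.
*magmi*: final sound = /i/, a vowel → -tad → *magmitad*.

gupijfo, magmitad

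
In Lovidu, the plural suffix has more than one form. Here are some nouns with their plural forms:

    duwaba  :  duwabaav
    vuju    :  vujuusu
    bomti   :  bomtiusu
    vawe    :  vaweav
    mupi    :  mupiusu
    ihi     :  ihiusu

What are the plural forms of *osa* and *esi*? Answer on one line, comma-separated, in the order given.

The suffix is conditioned by the last vowel: -usu when the last vowel of the stem is a high vowel (*vuju*, *bomti*, *mupi*, *ihi*); -av when the last vowel of the stem is a non-high vowel (*duwaba*, *vawe*).
Since the last vowel of *osa* is /a/ (a non-high vowel), it takes -av, giving *osaav*.
*esi* — last vowel /i/ (a high vowel) → -usu → *esiusu*.

osaav, esiusu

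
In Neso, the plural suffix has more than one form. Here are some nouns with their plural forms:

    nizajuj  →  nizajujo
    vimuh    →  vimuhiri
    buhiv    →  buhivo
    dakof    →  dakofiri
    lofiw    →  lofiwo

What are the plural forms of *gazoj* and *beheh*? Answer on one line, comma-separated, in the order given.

gazojo, behehiri

The suffix is conditioned by the final consonant: -iri when the stem ends in a voiceless consonant (*vimuh*, *dakof*); -o when the stem ends in a voiced consonant (*nizajuj*, *buhiv*, *lofiw*).
Since the final consonant of *gazoj* is /j/ (voiced), it takes -o, giving *gazojo*.
*beheh* — final consonant /h/ (voiceless) → -iri → *behehiri*.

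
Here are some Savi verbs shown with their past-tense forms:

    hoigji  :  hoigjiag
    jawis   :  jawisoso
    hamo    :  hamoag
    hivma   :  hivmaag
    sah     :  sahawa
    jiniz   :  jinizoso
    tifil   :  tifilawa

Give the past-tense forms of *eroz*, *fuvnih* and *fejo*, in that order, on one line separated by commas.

The suffix is conditioned by the final sound: -oso when the stem ends in a sibilant (*jawis*, *jiniz*); -awa when the stem ends in a non-sibilant consonant (*sah*, *tifil*); -ag when the stem ends in a vowel (*hoigji*, *hamo*, *hivma*).
*eroz* — final sound /z/ (a sibilant) → -oso → *erozoso*.
Since the final sound of *fuvnih* is /h/ (a non-sibilant consonant), it takes -awa, giving *fuvnihawa*.
*fejo* — final sound /o/ (a vowel) → -ag → *fejoag*.

erozoso, fuvnihawa, fejoag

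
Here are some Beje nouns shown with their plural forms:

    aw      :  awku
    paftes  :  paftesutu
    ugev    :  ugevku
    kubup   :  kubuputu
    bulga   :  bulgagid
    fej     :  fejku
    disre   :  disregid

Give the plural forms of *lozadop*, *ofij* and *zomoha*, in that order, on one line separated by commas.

lozadoputu, ofijku, zomohagid

Looking at the final sound of each stem: -utu when the stem ends in a voiceless consonant (*paftes*, *kubup*); -ku when the stem ends in a voiced consonant (*aw*, *ugev*, *fej*); -gid when the stem ends in a vowel (*bulga*, *disre*).
The final sound of *lozadop* is /p/, which is a voiceless consonant, so the suffix is -utu, giving *lozadoputu*.
*ofij* — final sound /j/ (a voiced consonant) → -ku → *ofijku*.
*zomoha* — final sound /a/ (a vowel) → -gid → *zomohagid*.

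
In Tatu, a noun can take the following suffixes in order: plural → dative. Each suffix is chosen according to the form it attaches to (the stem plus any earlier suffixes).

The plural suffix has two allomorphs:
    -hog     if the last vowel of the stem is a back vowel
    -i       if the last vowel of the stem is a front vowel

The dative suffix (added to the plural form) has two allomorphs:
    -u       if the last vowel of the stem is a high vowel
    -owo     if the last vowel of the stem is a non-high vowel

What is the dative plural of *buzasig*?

The last vowel of *buzasig* is /i/, which is a front vowel, so the plural suffix is -i, giving *buzasigi*.
The plural form *buzasigi* — last vowel /i/ (a high vowel) → -u → *buzasigiu*.

buzasigiu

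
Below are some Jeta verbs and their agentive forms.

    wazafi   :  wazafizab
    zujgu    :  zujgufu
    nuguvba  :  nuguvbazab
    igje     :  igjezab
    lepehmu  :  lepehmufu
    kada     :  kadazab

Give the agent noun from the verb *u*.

The pattern is rounding harmony: -fu when the last vowel of the stem is a rounded vowel (*zujgu*, *lepehmu*); -zab when the last vowel of the stem is an unrounded vowel (*wazafi*, *nuguvba*, *igje*, *kada*).
Since the last vowel of *u* is /u/ (a rounded vowel), it takes -fu, giving *ufu*.

ufu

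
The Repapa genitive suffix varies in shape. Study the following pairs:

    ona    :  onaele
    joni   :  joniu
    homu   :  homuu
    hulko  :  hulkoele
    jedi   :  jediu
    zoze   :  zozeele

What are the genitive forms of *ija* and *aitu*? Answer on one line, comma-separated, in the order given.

The alternation tracks the last vowel of the stem — -u when the last vowel of the stem is a high vowel (*joni*, *homu*, *jedi*); -ele when the last vowel of the stem is a non-high vowel (*ona*, *hulko*, *zoze*).
*ija*: last vowel = /a/, a non-high vowel → -ele → *ijaele*.
*aitu*: last vowel = /u/, a high vowel → -u → *aituu*.

ijaele, aituu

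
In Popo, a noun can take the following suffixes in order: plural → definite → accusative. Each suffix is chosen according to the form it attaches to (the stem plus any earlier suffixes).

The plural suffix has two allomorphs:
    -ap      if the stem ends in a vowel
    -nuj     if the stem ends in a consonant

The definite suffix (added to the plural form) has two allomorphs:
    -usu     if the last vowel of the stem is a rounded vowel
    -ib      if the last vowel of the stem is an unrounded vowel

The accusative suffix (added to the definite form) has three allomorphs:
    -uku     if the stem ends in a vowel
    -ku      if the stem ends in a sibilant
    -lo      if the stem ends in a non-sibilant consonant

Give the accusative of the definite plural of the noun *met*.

*met* — final sound /t/ (a consonant) → -nuj → *metnuj*.
Since the last vowel of the plural form *metnuj* is /u/ (a rounded vowel), it takes -usu, giving *metnujusu*.
The definite form *metnujusu* — final sound /u/ (a vowel) → -uku → *metnujusuuku*.

metnujusuuku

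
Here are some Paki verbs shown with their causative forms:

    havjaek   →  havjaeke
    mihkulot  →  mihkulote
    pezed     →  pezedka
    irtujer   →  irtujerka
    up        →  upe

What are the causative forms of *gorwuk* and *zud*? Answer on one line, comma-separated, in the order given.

gorwuke, zudka

Looking at the final consonant of each stem: -e when the stem ends in a voiceless consonant (*havjaek*, *mihkulot*, *up*); -ka when the stem ends in a voiced consonant (*pezed*, *irtujer*).
Since the final consonant of *gorwuk* is /k/ (voiceless), it takes -e, giving *gorwuke*.
Since the final consonant of *zud* is /d/ (voiced), it takes -ka, giving *zudka*.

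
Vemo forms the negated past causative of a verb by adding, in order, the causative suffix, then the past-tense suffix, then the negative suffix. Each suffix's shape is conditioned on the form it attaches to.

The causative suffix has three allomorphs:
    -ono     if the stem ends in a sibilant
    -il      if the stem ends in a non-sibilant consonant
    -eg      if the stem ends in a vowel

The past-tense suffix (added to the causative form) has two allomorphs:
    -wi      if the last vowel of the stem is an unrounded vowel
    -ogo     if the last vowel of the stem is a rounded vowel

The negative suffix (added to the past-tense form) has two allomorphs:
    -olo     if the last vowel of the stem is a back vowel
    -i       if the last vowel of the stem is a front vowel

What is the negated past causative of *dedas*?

*dedas*: final sound = /s/, a sibilant → -ono → *dedasono*.
The causative form *dedasono*: last vowel = /o/, a rounded vowel → -ogo → *dedasonoogo*.
Since the last vowel of the past-tense form *dedasonoogo* is /o/ (a back vowel), it takes -olo, giving *dedasonoogoolo*.

dedasonoogoolo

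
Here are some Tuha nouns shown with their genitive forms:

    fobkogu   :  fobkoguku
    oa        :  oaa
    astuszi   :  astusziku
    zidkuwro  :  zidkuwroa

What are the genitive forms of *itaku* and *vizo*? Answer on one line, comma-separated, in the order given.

itakuku, vizoa

The pattern is height harmony: -ku when the last vowel of the stem is a high vowel (*fobkogu*, *astuszi*); -a when the last vowel of the stem is a non-high vowel (*oa*, *zidkuwro*).
*itaku* — last vowel /u/ (a high vowel) → -ku → *itakuku*.
The last vowel of *vizo* is /o/, which is a non-high vowel, so the suffix is -a, giving *vizoa*.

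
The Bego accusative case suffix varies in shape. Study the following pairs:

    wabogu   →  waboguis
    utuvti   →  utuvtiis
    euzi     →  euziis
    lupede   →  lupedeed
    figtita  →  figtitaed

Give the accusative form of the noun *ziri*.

The pattern is height harmony: -is when the last vowel of the stem is a high vowel (*wabogu*, *utuvti*, *euzi*); -ed when the last vowel of the stem is a non-high vowel (*lupede*, *figtita*).
*ziri* — last vowel /i/ (a high vowel) → -is → *ziriis*.

ziriis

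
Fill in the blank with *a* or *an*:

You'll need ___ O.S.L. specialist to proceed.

an

The indefinite article is chosen by the initial *sound* of the following word, not its spelling.
The initialism *O.S.L.* is read letter by letter; the first letter, O, is pronounced /oʊ/, which begins with a vowel sound.
So the article is *an*: You'll need an O.S.L. specialist to proceed.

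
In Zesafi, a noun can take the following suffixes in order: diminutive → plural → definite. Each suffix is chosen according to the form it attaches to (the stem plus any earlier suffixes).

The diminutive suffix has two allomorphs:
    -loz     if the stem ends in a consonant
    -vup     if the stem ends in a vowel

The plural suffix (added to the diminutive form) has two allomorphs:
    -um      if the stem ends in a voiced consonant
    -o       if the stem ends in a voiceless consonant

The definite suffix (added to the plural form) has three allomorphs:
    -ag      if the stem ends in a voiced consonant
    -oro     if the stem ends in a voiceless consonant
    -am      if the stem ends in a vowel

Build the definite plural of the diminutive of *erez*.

Since the final sound of *erez* is /z/ (a consonant), it takes -loz, giving *erezloz*.
The diminutive form *erezloz*: final consonant = /z/, voiced → -um → *erezlozum*.
The plural form *erezlozum* — final sound /m/ (a voiced consonant) → -ag → *erezlozumag*.

erezlozumag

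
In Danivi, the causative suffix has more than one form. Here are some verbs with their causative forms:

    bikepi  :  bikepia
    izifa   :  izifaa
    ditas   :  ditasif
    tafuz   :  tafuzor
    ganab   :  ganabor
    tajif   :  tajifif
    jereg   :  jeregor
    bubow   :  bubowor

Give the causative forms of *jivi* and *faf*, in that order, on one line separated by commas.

jivia, fafif

The alternation tracks the final sound of the stem — -if when the stem ends in a voiceless consonant (*ditas*, *tajif*); -or when the stem ends in a voiced consonant (*tafuz*, *ganab*, *jereg*, *bubow*); -a when the stem ends in a vowel (*bikepi*, *izifa*).
Since the final sound of *jivi* is /i/ (a vowel), it takes -a, giving *jivia*.
Since the final sound of *faf* is /f/ (a voiceless consonant), it takes -if, giving *fafif*.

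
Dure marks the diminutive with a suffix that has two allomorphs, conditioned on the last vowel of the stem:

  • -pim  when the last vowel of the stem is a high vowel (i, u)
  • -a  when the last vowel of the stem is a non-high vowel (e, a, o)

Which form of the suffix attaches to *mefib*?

*mefib* — last vowel /i/ (a high vowel) → -pim.

-pim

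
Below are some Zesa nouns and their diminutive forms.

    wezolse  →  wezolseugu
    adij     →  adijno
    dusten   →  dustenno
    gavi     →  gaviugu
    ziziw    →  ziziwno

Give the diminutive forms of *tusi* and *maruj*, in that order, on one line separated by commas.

tusiugu, marujno

The suffix is conditioned by the final sound: -no when the stem ends in a consonant (*adij*, *dusten*, *ziziw*); -ugu when the stem ends in a vowel (*wezolse*, *gavi*).
Since the final sound of *tusi* is /i/ (a vowel), it takes -ugu, giving *tusiugu*.
*maruj*: final sound = /j/, a consonant → -no → *marujno*.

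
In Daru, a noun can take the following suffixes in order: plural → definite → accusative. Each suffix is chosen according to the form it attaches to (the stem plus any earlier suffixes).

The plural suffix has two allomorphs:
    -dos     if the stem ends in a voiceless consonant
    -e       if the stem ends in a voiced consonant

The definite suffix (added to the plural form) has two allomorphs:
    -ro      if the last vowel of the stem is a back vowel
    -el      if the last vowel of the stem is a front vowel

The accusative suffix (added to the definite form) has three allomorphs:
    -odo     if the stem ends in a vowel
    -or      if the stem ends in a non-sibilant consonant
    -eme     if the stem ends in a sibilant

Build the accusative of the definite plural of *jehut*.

*jehut* — final consonant /t/ (voiceless) → -dos → *jehutdos*.
The plural form *jehutdos* — last vowel /o/ (a back vowel) → -ro → *jehutdosro*.
The definite form *jehutdosro* — final sound /o/ (a vowel) → -odo → *jehutdosroodo*.

jehutdosroodo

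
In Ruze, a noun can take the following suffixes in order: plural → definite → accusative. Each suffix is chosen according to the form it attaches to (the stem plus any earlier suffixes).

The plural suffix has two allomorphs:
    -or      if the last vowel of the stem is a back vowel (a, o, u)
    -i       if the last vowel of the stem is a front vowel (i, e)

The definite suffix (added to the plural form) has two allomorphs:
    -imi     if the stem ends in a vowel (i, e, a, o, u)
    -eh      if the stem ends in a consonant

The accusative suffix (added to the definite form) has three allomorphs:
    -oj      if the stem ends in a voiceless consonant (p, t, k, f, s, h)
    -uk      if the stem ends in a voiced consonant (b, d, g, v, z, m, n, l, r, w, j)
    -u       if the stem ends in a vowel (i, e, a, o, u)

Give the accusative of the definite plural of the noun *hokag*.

hokagorehoj

*hokag*: last vowel = /a/, a back vowel → -or → *hokagor*.
The plural form *hokagor*: final sound = /r/, a consonant → -eh → *hokagoreh*.
The definite form *hokagoreh* — final sound /h/ (a voiceless consonant) → -oj → *hokagorehoj*.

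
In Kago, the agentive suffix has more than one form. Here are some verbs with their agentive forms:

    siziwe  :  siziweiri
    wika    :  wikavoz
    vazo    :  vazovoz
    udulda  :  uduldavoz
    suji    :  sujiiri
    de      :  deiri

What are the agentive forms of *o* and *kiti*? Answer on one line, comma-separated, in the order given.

The alternation tracks the last vowel of the stem — -iri when the last vowel of the stem is a front vowel (*siziwe*, *suji*, *de*); -voz when the last vowel of the stem is a back vowel (*wika*, *vazo*, *udulda*).
*o*: last vowel = /o/, a back vowel → -voz → *ovoz*.
The last vowel of *kiti* is /i/, which is a front vowel, so the suffix is -iri, giving *kitiiri*.

ovoz, kitiiri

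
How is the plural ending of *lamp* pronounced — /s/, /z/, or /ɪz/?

The stem *lamp* ends in a voiceless non-sibilant consonant.
The plural suffix surfaces as /ɪz/ after sibilants, /s/ after other voiceless consonants, and /z/ after other voiced sounds.
So the plural -s on *lamp* is pronounced /s/.

/s/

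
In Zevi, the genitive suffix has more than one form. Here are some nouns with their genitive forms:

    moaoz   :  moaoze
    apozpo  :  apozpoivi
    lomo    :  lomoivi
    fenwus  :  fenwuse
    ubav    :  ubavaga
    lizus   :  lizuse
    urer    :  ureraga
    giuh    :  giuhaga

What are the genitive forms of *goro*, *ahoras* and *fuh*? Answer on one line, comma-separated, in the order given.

The suffix is conditioned by the final sound: -e when the stem ends in a sibilant (*moaoz*, *fenwus*, *lizus*); -aga when the stem ends in a non-sibilant consonant (*ubav*, *urer*, *giuh*); -ivi when the stem ends in a vowel (*apozpo*, *lomo*).
*goro*: final sound = /o/, a vowel → -ivi → *goroivi*.
Since the final sound of *ahoras* is /s/ (a sibilant), it takes -e, giving *ahorase*.
The final sound of *fuh* is /h/, which is a non-sibilant consonant, so the suffix is -aga, giving *fuhaga*.

goroivi, ahorase, fuhaga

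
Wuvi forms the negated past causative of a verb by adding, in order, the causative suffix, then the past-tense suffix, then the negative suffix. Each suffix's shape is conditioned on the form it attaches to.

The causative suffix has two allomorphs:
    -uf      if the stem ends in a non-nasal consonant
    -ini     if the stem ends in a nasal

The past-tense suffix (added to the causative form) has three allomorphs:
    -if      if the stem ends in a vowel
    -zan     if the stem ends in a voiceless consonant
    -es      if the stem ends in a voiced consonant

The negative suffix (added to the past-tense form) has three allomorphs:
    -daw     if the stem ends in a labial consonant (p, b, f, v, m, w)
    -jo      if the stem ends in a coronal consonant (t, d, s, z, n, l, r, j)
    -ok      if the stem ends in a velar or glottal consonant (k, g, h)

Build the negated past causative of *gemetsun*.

gemetsuniniifdaw

*gemetsun* — final consonant /n/ (a nasal) → -ini → *gemetsunini*.
The causative form *gemetsunini*: final sound = /i/, a vowel → -if → *gemetsuniniif*.
The past-tense form *gemetsuniniif*: final consonant = /f/, labial → -daw → *gemetsuniniifdaw*.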